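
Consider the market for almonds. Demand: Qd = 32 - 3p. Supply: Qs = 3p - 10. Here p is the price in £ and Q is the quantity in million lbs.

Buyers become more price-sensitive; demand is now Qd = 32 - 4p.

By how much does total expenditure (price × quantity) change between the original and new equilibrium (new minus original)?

Before the shock: 32 - 3p = 3p - 10 ⇒ 42 = 6p ⇒ p = 7, Q = 11.
With the change applied: demand Qd = 32 - 4p, supply Qs = 3p - 10.
New equilibrium: 32 - 4p = 3p - 10 ⇒ 42 = 7p ⇒ p = 6, Q = 8.
Expenditure moves from 7×11 = 77 to 6×8 = 48; change = -29.

-29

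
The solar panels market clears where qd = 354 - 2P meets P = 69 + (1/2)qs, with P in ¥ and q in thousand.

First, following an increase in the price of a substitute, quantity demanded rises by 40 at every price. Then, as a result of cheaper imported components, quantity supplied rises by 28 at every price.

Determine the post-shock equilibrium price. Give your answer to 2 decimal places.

Initially, 354 - 2P = 2P - 138, so 492 = 4P and P = 123, q = 108.
With the change applied: demand qd = 394 - 2P, supply qs = 2P - 110.
Equate the new curves: 394 - 2P = 2P - 110, giving 504 = 4P, P = 126, q = 142.

126.00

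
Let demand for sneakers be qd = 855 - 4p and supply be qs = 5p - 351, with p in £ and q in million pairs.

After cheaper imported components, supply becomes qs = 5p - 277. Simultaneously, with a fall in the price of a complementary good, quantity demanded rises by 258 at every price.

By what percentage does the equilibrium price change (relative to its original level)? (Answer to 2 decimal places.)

+15.26

Before the shock: 855 - 4p = 5p - 351 ⇒ 1206 = 9p ⇒ p = 134, q = 319.
After the shift, demand is qd = 1113 - 4p and supply is qs = 5p - 277.
Equate the new curves: 1113 - 4p = 5p - 277, giving 1390 = 9p, p = 1390/9 ≈ 154.4444, q = 4457/9 ≈ 495.2222.
%Δp = (154.4444 − 134) / 134 × 100 = +15.26%.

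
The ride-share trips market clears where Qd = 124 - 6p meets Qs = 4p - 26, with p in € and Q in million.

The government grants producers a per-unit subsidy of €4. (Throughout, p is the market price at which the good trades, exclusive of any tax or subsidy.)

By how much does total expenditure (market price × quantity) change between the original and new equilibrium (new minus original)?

Before the shock: 124 - 6p = 4p - 26 ⇒ 150 = 10p ⇒ p = 15, Q = 34.
Since sellers receive the price plus the subsidy, the effective supply curve becomes Qs = 4p - 10.
New equilibrium: 124 - 6p = 4p - 10 ⇒ 134 = 10p ⇒ p = 13.4, Q = 43.6.
Expenditure moves from 15×34 = 510 to 13.4×43.6 = 584.24; change = +74.24.

+74.24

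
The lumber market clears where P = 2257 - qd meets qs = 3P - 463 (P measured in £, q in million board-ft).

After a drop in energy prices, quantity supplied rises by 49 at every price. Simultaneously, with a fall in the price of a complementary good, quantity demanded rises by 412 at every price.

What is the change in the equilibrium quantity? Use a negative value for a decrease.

Initially, 2257 - P = 3P - 463, so 2720 = 4P and P = 680, q = 1577.
After the shift, demand is qd = 2669 - P and supply is qs = 3P - 414.
Clearing the new market: 2669 - P = 3P - 414, so P = 770.75 and q = 1898.25.
Δq = 1898.25 − 1577 = +321.25.

+321.25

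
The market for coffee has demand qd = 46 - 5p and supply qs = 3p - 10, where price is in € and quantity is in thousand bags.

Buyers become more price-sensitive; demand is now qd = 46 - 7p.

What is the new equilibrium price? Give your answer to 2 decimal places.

Original equilibrium: 46 - 5p = 3p - 10 gives 56 = 8p, so p = 7 and q = 11.
The new curves are qd = 46 - 7p (demand) and qs = 3p - 10 (supply).
New equilibrium: 46 - 7p = 3p - 10 ⇒ 56 = 10p ⇒ p = 5.6, q = 6.8.

5.60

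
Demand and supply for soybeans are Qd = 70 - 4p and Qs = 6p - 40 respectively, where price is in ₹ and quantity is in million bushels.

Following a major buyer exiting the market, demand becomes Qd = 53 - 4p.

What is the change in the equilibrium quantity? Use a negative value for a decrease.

Original equilibrium: 70 - 4p = 6p - 40 gives 110 = 10p, so p = 11 and Q = 26.
With the change applied: demand Qd = 53 - 4p, supply Qs = 6p - 40.
Clearing the new market: 53 - 4p = 6p - 40, so p = 9.3 and Q = 15.8.
ΔQ = 15.8 − 26 = -10.2.

-10.2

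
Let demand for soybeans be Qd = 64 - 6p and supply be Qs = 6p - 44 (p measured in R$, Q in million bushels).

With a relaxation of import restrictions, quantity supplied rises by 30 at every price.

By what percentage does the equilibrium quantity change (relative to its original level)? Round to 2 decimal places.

+150.00

Before the shock: 64 - 6p = 6p - 44 ⇒ 108 = 12p ⇒ p = 9, Q = 10.
The new curves are Qd = 64 - 6p (demand) and Qs = 6p - 14 (supply).
Clearing the new market: 64 - 6p = 6p - 14, so p = 6.5 and Q = 25.
%ΔQ = (25 − 10) / 10 × 100 = +150.00%.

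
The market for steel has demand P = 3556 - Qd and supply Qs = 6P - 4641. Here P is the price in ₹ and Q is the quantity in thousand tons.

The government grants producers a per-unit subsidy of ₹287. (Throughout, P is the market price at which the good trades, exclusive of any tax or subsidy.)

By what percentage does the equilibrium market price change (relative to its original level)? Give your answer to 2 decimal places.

-21.01

Initially, 3556 - P = 6P - 4641, so 8197 = 7P and P = 1171, Q = 2385.
Since sellers receive the price plus the subsidy, the effective supply curve becomes Qs = 6P - 2919.
Setting them equal: 3556 - P = 6P - 2919 → 6475 = 7P, so P = 925 and Q = 2631.
%ΔP = (925 − 1171) / 1171 × 100 = -21.01%.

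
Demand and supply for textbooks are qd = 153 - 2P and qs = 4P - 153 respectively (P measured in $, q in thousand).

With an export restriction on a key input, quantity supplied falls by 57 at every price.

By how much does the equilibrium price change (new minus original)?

Solve the original market: 153 - 2P = 4P - 153, hence P = 51 and q = 51.
With the change applied: demand qd = 153 - 2P, supply qs = 4P - 210.
Clearing the new market: 153 - 2P = 4P - 210, so P = 60.5 and q = 32.
ΔP = 60.5 − 51 = +9.5.

+9.5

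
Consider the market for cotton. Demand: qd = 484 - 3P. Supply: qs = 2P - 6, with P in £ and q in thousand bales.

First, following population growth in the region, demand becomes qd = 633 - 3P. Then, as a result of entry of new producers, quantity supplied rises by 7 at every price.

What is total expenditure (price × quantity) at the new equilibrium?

32080.32

Initially, 484 - 3P = 2P - 6, so 490 = 5P and P = 98, q = 190.
With the change applied: demand qd = 633 - 3P, supply qs = 2P + 1.
Equate the new curves: 633 - 3P = 2P + 1, giving 632 = 5P, P = 126.4, q = 253.8.
New expenditure = 126.4 × 253.8 = 32080.32.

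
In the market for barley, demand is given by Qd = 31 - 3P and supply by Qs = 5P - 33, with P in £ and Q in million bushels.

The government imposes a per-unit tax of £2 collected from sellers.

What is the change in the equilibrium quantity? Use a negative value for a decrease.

Initially, 31 - 3P = 5P - 33, so 64 = 8P and P = 8, Q = 7.
Since sellers keep the price net of the tax, the effective supply curve becomes Qs = 5P - 43.
New equilibrium: 31 - 3P = 5P - 43 ⇒ 74 = 8P ⇒ P = 9.25, Q = 3.25.
ΔQ = 3.25 − 7 = -3.75.

-3.75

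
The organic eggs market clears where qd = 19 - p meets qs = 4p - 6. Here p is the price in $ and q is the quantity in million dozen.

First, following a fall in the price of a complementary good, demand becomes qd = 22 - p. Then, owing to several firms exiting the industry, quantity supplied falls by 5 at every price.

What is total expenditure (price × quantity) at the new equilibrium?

Original equilibrium: 19 - p = 4p - 6 gives 25 = 5p, so p = 5 and q = 14.
With the change applied: demand qd = 22 - p, supply qs = 4p - 11.
New equilibrium: 22 - p = 4p - 11 ⇒ 33 = 5p ⇒ p = 6.6, q = 15.4.
New expenditure = 6.6 × 15.4 = 101.64.

101.64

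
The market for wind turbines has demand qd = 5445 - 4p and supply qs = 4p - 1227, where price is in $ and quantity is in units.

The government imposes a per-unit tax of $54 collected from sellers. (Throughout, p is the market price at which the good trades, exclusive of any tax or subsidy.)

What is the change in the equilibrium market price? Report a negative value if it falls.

Solve the original market: 5445 - 4p = 4p - 1227, hence p = 834 and q = 2109.
Since sellers keep the price net of the tax, the effective supply curve becomes qs = 4p - 1443.
New equilibrium: 5445 - 4p = 4p - 1443 ⇒ 6888 = 8p ⇒ p = 861, q = 2001.
Δp = 861 − 834 = +27.

+27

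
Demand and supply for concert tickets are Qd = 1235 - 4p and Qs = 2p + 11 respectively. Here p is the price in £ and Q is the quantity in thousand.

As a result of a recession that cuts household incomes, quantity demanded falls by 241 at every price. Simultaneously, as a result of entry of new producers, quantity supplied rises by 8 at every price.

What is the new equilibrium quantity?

344

Before the shock: 1235 - 4p = 2p + 11 ⇒ 1224 = 6p ⇒ p = 204, Q = 419.
The new curves are Qd = 994 - 4p (demand) and Qs = 2p + 19 (supply).
Clearing the new market: 994 - 4p = 2p + 19, so p = 162.5 and Q = 344.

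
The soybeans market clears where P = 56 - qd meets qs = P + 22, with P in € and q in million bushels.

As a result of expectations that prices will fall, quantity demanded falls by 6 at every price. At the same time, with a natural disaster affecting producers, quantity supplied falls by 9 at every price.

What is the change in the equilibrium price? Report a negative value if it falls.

+1.5

Before the shock: 56 - P = P + 22 ⇒ 34 = 2P ⇒ P = 17, q = 39.
After the shift, demand is qd = 50 - P and supply is qs = P + 13.
Equate the new curves: 50 - P = P + 13, giving 37 = 2P, P = 18.5, q = 31.5.
ΔP = 18.5 − 17 = +1.5.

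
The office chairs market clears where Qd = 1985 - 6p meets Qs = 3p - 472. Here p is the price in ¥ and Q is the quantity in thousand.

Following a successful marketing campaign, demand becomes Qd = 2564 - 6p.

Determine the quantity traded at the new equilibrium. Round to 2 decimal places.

Initially, 1985 - 6p = 3p - 472, so 2457 = 9p and p = 273, Q = 347.
With the change applied: demand Qd = 2564 - 6p, supply Qs = 3p - 472.
Equate the new curves: 2564 - 6p = 3p - 472, giving 3036 = 9p, p = 1012/3 ≈ 337.3333, Q = 540.

540.00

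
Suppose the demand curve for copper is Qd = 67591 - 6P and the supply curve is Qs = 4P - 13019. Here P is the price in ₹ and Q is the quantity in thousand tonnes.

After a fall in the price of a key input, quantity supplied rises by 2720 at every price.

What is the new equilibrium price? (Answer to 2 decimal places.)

Initially, 67591 - 6P = 4P - 13019, so 80610 = 10P and P = 8061, Q = 19225.
With the change applied: demand Qd = 67591 - 6P, supply Qs = 4P - 10299.
Setting them equal: 67591 - 6P = 4P - 10299 → 77890 = 10P, so P = 7789 and Q = 20857.

7789.00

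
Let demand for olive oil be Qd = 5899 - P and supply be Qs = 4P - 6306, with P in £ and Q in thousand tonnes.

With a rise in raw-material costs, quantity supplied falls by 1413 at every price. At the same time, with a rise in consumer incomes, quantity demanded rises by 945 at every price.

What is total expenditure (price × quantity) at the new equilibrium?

Solve the original market: 5899 - P = 4P - 6306, hence P = 2441 and Q = 3458.
The shock moves the curves to Qd = 6844 - P and Qs = 4P - 7719.
Setting them equal: 6844 - P = 4P - 7719 → 14563 = 5P, so P = 2912.6 and Q = 3931.4.
New expenditure = 2912.6 × 3931.4 = 11450595.64.

11450595.64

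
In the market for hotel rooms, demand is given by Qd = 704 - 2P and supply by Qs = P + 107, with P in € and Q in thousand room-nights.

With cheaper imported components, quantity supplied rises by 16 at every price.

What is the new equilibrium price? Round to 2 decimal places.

Original equilibrium: 704 - 2P = P + 107 gives 597 = 3P, so P = 199 and Q = 306.
With the change applied: demand Qd = 704 - 2P, supply Qs = P + 123.
Clearing the new market: 704 - 2P = P + 123, so P = 581/3 ≈ 193.6667 and Q = 950/3 ≈ 316.6667.

193.67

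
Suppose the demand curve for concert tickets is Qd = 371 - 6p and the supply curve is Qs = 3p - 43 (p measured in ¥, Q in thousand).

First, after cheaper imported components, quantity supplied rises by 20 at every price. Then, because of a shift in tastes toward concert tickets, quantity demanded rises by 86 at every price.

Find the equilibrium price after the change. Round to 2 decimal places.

Before the shock: 371 - 6p = 3p - 43 ⇒ 414 = 9p ⇒ p = 46, Q = 95.
With the change applied: demand Qd = 457 - 6p, supply Qs = 3p - 23.
Equate the new curves: 457 - 6p = 3p - 23, giving 480 = 9p, p = 160/3 ≈ 53.3333, Q = 137.

53.33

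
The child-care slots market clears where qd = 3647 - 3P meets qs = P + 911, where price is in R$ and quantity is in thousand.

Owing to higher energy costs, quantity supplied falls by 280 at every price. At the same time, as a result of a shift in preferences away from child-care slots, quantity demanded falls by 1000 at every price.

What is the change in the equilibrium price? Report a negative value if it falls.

Before the shock: 3647 - 3P = P + 911 ⇒ 2736 = 4P ⇒ P = 684, q = 1595.
With the change applied: demand qd = 2647 - 3P, supply qs = P + 631.
Clearing the new market: 2647 - 3P = P + 631, so P = 504 and q = 1135.
ΔP = 504 − 684 = -180.

-180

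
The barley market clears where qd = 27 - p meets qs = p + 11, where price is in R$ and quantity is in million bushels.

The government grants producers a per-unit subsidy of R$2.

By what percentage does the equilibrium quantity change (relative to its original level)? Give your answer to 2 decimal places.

Original equilibrium: 27 - p = p + 11 gives 16 = 2p, so p = 8 and q = 19.
Since sellers receive the price plus the subsidy, the effective supply curve becomes qs = p + 13.
Setting them equal: 27 - p = p + 13 → 14 = 2p, so p = 7 and q = 20.
%Δq = (20 − 19) / 19 × 100 = +5.26%.

+5.26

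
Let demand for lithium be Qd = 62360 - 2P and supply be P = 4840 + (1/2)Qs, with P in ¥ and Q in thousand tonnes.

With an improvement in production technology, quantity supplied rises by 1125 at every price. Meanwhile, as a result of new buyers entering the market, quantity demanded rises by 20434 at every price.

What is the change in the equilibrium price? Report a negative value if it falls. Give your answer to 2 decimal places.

Initially, 62360 - 2P = 2P - 9680, so 72040 = 4P and P = 18010, Q = 26340.
The new curves are Qd = 82794 - 2P (demand) and Qs = 2P - 8555 (supply).
New equilibrium: 82794 - 2P = 2P - 8555 ⇒ 91349 = 4P ⇒ P = 22837.25, Q = 37119.5.
ΔP = 22837.25 − 18010 = +4827.25.

+4827.25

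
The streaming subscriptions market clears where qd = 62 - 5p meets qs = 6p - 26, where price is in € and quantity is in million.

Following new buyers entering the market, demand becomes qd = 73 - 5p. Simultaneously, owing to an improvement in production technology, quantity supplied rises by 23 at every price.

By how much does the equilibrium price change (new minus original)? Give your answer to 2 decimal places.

-1.09

Before the shock: 62 - 5p = 6p - 26 ⇒ 88 = 11p ⇒ p = 8, q = 22.
With the change applied: demand qd = 73 - 5p, supply qs = 6p - 3.
Clearing the new market: 73 - 5p = 6p - 3, so p = 76/11 ≈ 6.9091 and q = 423/11 ≈ 38.4545.
Δp = 6.9091 − 8 = -1.09.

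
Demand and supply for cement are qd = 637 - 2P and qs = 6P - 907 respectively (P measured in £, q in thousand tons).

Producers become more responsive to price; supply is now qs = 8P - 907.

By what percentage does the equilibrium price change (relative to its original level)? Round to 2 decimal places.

Original equilibrium: 637 - 2P = 6P - 907 gives 1544 = 8P, so P = 193 and q = 251.
After the shift, demand is qd = 637 - 2P and supply is qs = 8P - 907.
Setting them equal: 637 - 2P = 8P - 907 → 1544 = 10P, so P = 154.4 and q = 328.2.
%ΔP = (154.4 − 193) / 193 × 100 = -20.00%.

-20.00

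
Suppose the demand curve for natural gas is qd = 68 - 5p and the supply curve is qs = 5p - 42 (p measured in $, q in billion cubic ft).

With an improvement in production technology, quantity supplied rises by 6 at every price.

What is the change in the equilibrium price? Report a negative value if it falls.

Initially, 68 - 5p = 5p - 42, so 110 = 10p and p = 11, q = 13.
With the change applied: demand qd = 68 - 5p, supply qs = 5p - 36.
Setting them equal: 68 - 5p = 5p - 36 → 104 = 10p, so p = 10.4 and q = 16.
Δp = 10.4 − 11 = -0.6.

-0.6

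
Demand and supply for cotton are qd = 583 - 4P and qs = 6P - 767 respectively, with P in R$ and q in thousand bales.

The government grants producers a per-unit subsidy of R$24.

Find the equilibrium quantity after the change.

100.6

Original equilibrium: 583 - 4P = 6P - 767 gives 1350 = 10P, so P = 135 and q = 43.
Since sellers receive the price plus the subsidy, the effective supply curve becomes qs = 6P - 623.
Clearing the new market: 583 - 4P = 6P - 623, so P = 120.6 and q = 100.6.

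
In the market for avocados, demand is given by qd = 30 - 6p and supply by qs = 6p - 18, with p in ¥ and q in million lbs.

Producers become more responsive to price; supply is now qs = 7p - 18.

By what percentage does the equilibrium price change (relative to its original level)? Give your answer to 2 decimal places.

-7.69

Solve the original market: 30 - 6p = 6p - 18, hence p = 4 and q = 6.
With the change applied: demand qd = 30 - 6p, supply qs = 7p - 18.
New equilibrium: 30 - 6p = 7p - 18 ⇒ 48 = 13p ⇒ p = 48/13 ≈ 3.6923, q = 102/13 ≈ 7.8462.
%Δp = (3.6923 − 4) / 4 × 100 = -7.69%.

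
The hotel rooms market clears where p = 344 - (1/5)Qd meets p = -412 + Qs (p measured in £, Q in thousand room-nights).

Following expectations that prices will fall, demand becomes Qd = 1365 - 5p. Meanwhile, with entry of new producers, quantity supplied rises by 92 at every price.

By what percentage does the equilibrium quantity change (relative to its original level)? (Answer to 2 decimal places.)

Initially, 1720 - 5p = p + 412, so 1308 = 6p and p = 218, Q = 630.
After the shift, demand is Qd = 1365 - 5p and supply is Qs = p + 504.
Equate the new curves: 1365 - 5p = p + 504, giving 861 = 6p, p = 143.5, Q = 647.5.
%ΔQ = (647.5 − 630) / 630 × 100 = +2.78%.

+2.78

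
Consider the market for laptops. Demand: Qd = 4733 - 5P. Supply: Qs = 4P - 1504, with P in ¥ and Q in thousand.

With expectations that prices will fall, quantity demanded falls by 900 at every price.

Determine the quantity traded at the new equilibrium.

Solve the original market: 4733 - 5P = 4P - 1504, hence P = 693 and Q = 1268.
The shock moves the curves to Qd = 3833 - 5P and Qs = 4P - 1504.
Setting them equal: 3833 - 5P = 4P - 1504 → 5337 = 9P, so P = 593 and Q = 868.

868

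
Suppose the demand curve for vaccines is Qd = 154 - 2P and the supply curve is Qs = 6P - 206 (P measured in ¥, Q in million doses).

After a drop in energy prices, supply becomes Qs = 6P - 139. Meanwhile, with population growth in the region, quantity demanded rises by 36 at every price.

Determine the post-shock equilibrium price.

41.125

Initially, 154 - 2P = 6P - 206, so 360 = 8P and P = 45, Q = 64.
The new curves are Qd = 190 - 2P (demand) and Qs = 6P - 139 (supply).
Equate the new curves: 190 - 2P = 6P - 139, giving 329 = 8P, P = 41.125, Q = 107.75.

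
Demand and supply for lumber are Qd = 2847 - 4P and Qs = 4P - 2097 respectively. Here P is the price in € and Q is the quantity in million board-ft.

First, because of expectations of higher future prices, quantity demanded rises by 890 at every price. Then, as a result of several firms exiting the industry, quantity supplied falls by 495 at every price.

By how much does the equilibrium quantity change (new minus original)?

Before the shock: 2847 - 4P = 4P - 2097 ⇒ 4944 = 8P ⇒ P = 618, Q = 375.
With the change applied: demand Qd = 3737 - 4P, supply Qs = 4P - 2592.
Clearing the new market: 3737 - 4P = 4P - 2592, so P = 791.125 and Q = 572.5.
ΔQ = 572.5 − 375 = +197.5.

+197.5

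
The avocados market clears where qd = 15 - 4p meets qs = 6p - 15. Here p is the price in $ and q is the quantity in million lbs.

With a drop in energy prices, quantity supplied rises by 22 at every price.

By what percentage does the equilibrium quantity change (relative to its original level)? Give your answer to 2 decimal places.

Original equilibrium: 15 - 4p = 6p - 15 gives 30 = 10p, so p = 3 and q = 3.
The new curves are qd = 15 - 4p (demand) and qs = 6p + 7 (supply).
Clearing the new market: 15 - 4p = 6p + 7, so p = 0.8 and q = 11.8.
%Δq = (11.8 − 3) / 3 × 100 = +293.33%.

+293.33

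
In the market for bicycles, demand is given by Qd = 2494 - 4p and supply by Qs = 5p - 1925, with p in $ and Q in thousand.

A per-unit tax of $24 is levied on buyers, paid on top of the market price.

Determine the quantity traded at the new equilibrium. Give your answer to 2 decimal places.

476.67

Original equilibrium: 2494 - 4p = 5p - 1925 gives 4419 = 9p, so p = 491 and Q = 530.
Since buyers pay the price plus the tax, the effective demand curve becomes Qd = 2398 - 4p.
Clearing the new market: 2398 - 4p = 5p - 1925, so p = 1441/3 ≈ 480.3333 and Q = 1430/3 ≈ 476.6667.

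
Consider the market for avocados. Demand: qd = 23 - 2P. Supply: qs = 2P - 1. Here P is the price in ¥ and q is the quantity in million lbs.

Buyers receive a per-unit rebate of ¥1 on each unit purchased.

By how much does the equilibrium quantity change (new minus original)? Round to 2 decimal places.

Initially, 23 - 2P = 2P - 1, so 24 = 4P and P = 6, q = 11.
Since buyers' out-of-pocket price is the market price minus the rebate, the effective demand curve becomes qd = 25 - 2P.
Clearing the new market: 25 - 2P = 2P - 1, so P = 6.5 and q = 12.
Δq = 12 − 11 = +1.00.

+1.00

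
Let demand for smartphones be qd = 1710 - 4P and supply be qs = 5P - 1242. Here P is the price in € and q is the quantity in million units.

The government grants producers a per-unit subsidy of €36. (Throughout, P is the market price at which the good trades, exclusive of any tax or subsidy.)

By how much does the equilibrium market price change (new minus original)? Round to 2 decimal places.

-20.00

Before the shock: 1710 - 4P = 5P - 1242 ⇒ 2952 = 9P ⇒ P = 328, q = 398.
Since sellers receive the price plus the subsidy, the effective supply curve becomes qs = 5P - 1062.
New equilibrium: 1710 - 4P = 5P - 1062 ⇒ 2772 = 9P ⇒ P = 308, q = 478.
ΔP = 308 − 328 = -20.00.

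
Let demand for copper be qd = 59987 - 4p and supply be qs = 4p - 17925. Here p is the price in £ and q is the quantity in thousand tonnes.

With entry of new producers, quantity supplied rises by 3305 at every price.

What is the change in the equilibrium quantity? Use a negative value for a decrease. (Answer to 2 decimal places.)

Solve the original market: 59987 - 4p = 4p - 17925, hence p = 9739 and q = 21031.
The new curves are qd = 59987 - 4p (demand) and qs = 4p - 14620 (supply).
New equilibrium: 59987 - 4p = 4p - 14620 ⇒ 74607 = 8p ⇒ p = 9325.875, q = 22683.5.
Δq = 22683.5 − 21031 = +1652.50.

+1652.50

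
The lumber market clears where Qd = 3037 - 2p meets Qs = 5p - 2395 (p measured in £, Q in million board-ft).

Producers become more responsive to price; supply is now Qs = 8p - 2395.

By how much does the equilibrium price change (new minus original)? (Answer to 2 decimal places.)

Original equilibrium: 3037 - 2p = 5p - 2395 gives 5432 = 7p, so p = 776 and Q = 1485.
After the shift, demand is Qd = 3037 - 2p and supply is Qs = 8p - 2395.
Clearing the new market: 3037 - 2p = 8p - 2395, so p = 543.2 and Q = 1950.6.
Δp = 543.2 − 776 = -232.80.

-232.80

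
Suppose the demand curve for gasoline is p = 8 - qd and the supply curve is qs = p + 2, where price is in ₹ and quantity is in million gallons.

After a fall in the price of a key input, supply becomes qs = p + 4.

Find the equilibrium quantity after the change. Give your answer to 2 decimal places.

Solve the original market: 8 - p = p + 2, hence p = 3 and q = 5.
The shock moves the curves to qd = 8 - p and qs = p + 4.
New equilibrium: 8 - p = p + 4 ⇒ 4 = 2p ⇒ p = 2, q = 6.

6.00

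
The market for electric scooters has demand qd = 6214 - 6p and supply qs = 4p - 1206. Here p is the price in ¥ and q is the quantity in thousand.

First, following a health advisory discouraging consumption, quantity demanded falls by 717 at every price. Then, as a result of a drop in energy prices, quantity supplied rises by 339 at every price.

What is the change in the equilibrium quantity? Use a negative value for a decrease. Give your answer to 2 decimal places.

Original equilibrium: 6214 - 6p = 4p - 1206 gives 7420 = 10p, so p = 742 and q = 1762.
The new curves are qd = 5497 - 6p (demand) and qs = 4p - 867 (supply).
New equilibrium: 5497 - 6p = 4p - 867 ⇒ 6364 = 10p ⇒ p = 636.4, q = 1678.6.
Δq = 1678.6 − 1762 = -83.40.

-83.40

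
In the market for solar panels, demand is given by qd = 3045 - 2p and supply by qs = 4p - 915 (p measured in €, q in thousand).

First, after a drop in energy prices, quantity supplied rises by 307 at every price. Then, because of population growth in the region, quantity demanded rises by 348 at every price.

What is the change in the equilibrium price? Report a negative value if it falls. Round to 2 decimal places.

Solve the original market: 3045 - 2p = 4p - 915, hence p = 660 and q = 1725.
With the change applied: demand qd = 3393 - 2p, supply qs = 4p - 608.
Equate the new curves: 3393 - 2p = 4p - 608, giving 4001 = 6p, p = 4001/6 ≈ 666.8333, q = 6178/3 ≈ 2059.3333.
Δp = 666.8333 − 660 = +6.83.

+6.83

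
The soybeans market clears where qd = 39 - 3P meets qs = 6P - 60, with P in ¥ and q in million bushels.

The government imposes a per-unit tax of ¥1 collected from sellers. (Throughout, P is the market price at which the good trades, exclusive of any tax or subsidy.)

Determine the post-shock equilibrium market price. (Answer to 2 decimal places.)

Before the shock: 39 - 3P = 6P - 60 ⇒ 99 = 9P ⇒ P = 11, q = 6.
Since sellers keep the price net of the tax, the effective supply curve becomes qs = 6P - 66.
Clearing the new market: 39 - 3P = 6P - 66, so P = 35/3 ≈ 11.6667 and q = 4.

11.67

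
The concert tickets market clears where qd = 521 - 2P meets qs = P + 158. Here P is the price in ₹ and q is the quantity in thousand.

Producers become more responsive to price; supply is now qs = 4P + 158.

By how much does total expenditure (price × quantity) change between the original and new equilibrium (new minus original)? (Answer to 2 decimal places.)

-9559.00

Solve the original market: 521 - 2P = P + 158, hence P = 121 and q = 279.
With the change applied: demand qd = 521 - 2P, supply qs = 4P + 158.
Setting them equal: 521 - 2P = 4P + 158 → 363 = 6P, so P = 60.5 and q = 400.
Expenditure moves from 121×279 = 33759 to 60.5×400 = 24200; change = -9559.00.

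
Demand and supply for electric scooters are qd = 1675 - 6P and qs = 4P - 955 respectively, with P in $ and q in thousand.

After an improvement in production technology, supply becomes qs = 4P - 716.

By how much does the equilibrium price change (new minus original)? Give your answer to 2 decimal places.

-23.90

Initially, 1675 - 6P = 4P - 955, so 2630 = 10P and P = 263, q = 97.
With the change applied: demand qd = 1675 - 6P, supply qs = 4P - 716.
New equilibrium: 1675 - 6P = 4P - 716 ⇒ 2391 = 10P ⇒ P = 239.1, q = 240.4.
ΔP = 239.1 − 263 = -23.90.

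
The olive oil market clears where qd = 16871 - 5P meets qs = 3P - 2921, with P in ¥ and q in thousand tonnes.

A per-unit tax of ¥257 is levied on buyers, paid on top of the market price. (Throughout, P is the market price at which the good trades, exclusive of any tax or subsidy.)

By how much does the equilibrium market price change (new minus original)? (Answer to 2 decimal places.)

-160.63

Original equilibrium: 16871 - 5P = 3P - 2921 gives 19792 = 8P, so P = 2474 and q = 4501.
Since buyers pay the price plus the tax, the effective demand curve becomes qd = 15586 - 5P.
Equate the new curves: 15586 - 5P = 3P - 2921, giving 18507 = 8P, P = 2313.375, q = 4019.125.
ΔP = 2313.375 − 2474 = -160.63.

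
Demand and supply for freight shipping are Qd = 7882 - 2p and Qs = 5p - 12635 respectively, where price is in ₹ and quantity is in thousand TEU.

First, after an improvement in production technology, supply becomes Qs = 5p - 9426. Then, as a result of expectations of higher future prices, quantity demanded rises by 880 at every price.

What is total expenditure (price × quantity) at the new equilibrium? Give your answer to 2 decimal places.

9264002.12

Initially, 7882 - 2p = 5p - 12635, so 20517 = 7p and p = 2931, Q = 2020.
The new curves are Qd = 8762 - 2p (demand) and Qs = 5p - 9426 (supply).
Setting them equal: 8762 - 2p = 5p - 9426 → 18188 = 7p, so p = 18188/7 ≈ 2598.2857 and Q = 24958/7 ≈ 3565.4286.
New expenditure = 2598.2857 × 3565.4286 = 9264002.12.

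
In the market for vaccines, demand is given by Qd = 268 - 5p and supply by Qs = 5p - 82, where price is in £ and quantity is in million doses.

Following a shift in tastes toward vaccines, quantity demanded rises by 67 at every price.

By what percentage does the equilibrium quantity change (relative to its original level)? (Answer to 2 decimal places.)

Solve the original market: 268 - 5p = 5p - 82, hence p = 35 and Q = 93.
With the change applied: demand Qd = 335 - 5p, supply Qs = 5p - 82.
New equilibrium: 335 - 5p = 5p - 82 ⇒ 417 = 10p ⇒ p = 41.7, Q = 126.5.
%ΔQ = (126.5 − 93) / 93 × 100 = +36.02%.

+36.02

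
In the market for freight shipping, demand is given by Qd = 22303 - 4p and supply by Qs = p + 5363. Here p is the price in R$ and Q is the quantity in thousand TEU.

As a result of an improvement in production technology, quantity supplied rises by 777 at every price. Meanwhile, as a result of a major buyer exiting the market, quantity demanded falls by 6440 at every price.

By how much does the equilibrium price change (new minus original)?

-1443.4

Initially, 22303 - 4p = p + 5363, so 16940 = 5p and p = 3388, Q = 8751.
After the shift, demand is Qd = 15863 - 4p and supply is Qs = p + 6140.
New equilibrium: 15863 - 4p = p + 6140 ⇒ 9723 = 5p ⇒ p = 1944.6, Q = 8084.6.
Δp = 1944.6 − 3388 = -1443.4.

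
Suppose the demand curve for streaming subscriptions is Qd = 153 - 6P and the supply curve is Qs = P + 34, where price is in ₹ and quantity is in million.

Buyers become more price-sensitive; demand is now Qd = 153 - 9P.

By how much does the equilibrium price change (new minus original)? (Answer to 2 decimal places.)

Original equilibrium: 153 - 6P = P + 34 gives 119 = 7P, so P = 17 and Q = 51.
After the shift, demand is Qd = 153 - 9P and supply is Qs = P + 34.
Equate the new curves: 153 - 9P = P + 34, giving 119 = 10P, P = 11.9, Q = 45.9.
ΔP = 11.9 − 17 = -5.10.

-5.10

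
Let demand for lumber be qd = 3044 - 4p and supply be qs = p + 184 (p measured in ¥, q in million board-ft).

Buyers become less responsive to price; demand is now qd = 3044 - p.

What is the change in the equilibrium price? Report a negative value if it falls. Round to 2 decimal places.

+858.00

Solve the original market: 3044 - 4p = p + 184, hence p = 572 and q = 756.
The shock moves the curves to qd = 3044 - p and qs = p + 184.
Setting them equal: 3044 - p = p + 184 → 2860 = 2p, so p = 1430 and q = 1614.
Δp = 1430 − 572 = +858.00.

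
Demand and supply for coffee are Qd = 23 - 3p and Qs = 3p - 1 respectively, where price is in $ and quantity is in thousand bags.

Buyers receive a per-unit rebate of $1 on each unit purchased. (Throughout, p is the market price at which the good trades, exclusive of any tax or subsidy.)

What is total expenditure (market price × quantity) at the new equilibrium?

Initially, 23 - 3p = 3p - 1, so 24 = 6p and p = 4, Q = 11.
Since buyers' out-of-pocket price is the market price minus the rebate, the effective demand curve becomes Qd = 26 - 3p.
Equate the new curves: 26 - 3p = 3p - 1, giving 27 = 6p, p = 4.5, Q = 12.5.
New expenditure = 4.5 × 12.5 = 56.25.

56.25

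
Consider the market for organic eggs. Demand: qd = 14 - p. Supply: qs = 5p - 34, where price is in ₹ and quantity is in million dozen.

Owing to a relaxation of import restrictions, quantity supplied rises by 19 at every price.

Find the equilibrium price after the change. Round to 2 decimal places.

4.83

Original equilibrium: 14 - p = 5p - 34 gives 48 = 6p, so p = 8 and q = 6.
The new curves are qd = 14 - p (demand) and qs = 5p - 15 (supply).
Clearing the new market: 14 - p = 5p - 15, so p = 29/6 ≈ 4.8333 and q = 55/6 ≈ 9.1667.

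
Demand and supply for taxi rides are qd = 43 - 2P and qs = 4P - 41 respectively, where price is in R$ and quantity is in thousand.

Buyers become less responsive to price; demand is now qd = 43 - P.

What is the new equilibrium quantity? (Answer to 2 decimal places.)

Original equilibrium: 43 - 2P = 4P - 41 gives 84 = 6P, so P = 14 and q = 15.
With the change applied: demand qd = 43 - P, supply qs = 4P - 41.
Equate the new curves: 43 - P = 4P - 41, giving 84 = 5P, P = 16.8, q = 26.2.

26.20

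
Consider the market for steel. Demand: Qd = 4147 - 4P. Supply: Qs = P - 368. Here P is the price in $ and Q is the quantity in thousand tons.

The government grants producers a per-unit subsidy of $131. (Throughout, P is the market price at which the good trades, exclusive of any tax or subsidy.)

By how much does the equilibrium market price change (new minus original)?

Before the shock: 4147 - 4P = P - 368 ⇒ 4515 = 5P ⇒ P = 903, Q = 535.
Since sellers receive the price plus the subsidy, the effective supply curve becomes Qs = P - 237.
New equilibrium: 4147 - 4P = P - 237 ⇒ 4384 = 5P ⇒ P = 876.8, Q = 639.8.
ΔP = 876.8 − 903 = -26.2.

-26.2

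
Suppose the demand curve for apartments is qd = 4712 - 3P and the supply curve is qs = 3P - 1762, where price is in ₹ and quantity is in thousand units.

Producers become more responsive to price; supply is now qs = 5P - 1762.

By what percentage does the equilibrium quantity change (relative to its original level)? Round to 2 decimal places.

+54.86

Original equilibrium: 4712 - 3P = 3P - 1762 gives 6474 = 6P, so P = 1079 and q = 1475.
With the change applied: demand qd = 4712 - 3P, supply qs = 5P - 1762.
New equilibrium: 4712 - 3P = 5P - 1762 ⇒ 6474 = 8P ⇒ P = 809.25, q = 2284.25.
%Δq = (2284.25 − 1475) / 1475 × 100 = +54.86%.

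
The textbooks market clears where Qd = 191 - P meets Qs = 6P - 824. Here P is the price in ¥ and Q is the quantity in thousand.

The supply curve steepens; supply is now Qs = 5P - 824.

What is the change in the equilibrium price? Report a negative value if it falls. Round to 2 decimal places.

Solve the original market: 191 - P = 6P - 824, hence P = 145 and Q = 46.
With the change applied: demand Qd = 191 - P, supply Qs = 5P - 824.
Setting them equal: 191 - P = 5P - 824 → 1015 = 6P, so P = 1015/6 ≈ 169.1667 and Q = 131/6 ≈ 21.8333.
ΔP = 169.1667 − 145 = +24.17.

+24.17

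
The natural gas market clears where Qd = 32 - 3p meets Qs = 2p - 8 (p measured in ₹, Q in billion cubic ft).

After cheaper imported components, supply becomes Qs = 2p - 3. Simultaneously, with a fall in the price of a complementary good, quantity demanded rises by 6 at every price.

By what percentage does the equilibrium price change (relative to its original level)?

Initially, 32 - 3p = 2p - 8, so 40 = 5p and p = 8, Q = 8.
The shock moves the curves to Qd = 38 - 3p and Qs = 2p - 3.
Equate the new curves: 38 - 3p = 2p - 3, giving 41 = 5p, p = 8.2, Q = 13.4.
%Δp = (8.2 − 8) / 8 × 100 = +2.5%.

+2.5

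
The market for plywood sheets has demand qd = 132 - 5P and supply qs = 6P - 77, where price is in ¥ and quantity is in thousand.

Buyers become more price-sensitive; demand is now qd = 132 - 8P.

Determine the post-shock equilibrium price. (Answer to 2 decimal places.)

Before the shock: 132 - 5P = 6P - 77 ⇒ 209 = 11P ⇒ P = 19, q = 37.
After the shift, demand is qd = 132 - 8P and supply is qs = 6P - 77.
New equilibrium: 132 - 8P = 6P - 77 ⇒ 209 = 14P ⇒ P = 209/14 ≈ 14.9286, q = 88/7 ≈ 12.5714.

14.93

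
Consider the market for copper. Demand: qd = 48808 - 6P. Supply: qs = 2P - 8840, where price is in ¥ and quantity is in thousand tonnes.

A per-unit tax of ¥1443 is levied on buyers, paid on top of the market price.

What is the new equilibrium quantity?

3407.5

Original equilibrium: 48808 - 6P = 2P - 8840 gives 57648 = 8P, so P = 7206 and q = 5572.
Since buyers pay the price plus the tax, the effective demand curve becomes qd = 40150 - 6P.
Equate the new curves: 40150 - 6P = 2P - 8840, giving 48990 = 8P, P = 6123.75, q = 3407.5.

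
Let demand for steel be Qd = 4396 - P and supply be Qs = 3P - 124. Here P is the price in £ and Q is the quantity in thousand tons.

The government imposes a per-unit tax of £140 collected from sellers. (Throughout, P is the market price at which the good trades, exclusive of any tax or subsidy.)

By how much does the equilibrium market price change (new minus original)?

Initially, 4396 - P = 3P - 124, so 4520 = 4P and P = 1130, Q = 3266.
Since sellers keep the price net of the tax, the effective supply curve becomes Qs = 3P - 544.
Setting them equal: 4396 - P = 3P - 544 → 4940 = 4P, so P = 1235 and Q = 3161.
ΔP = 1235 − 1130 = +105.

+105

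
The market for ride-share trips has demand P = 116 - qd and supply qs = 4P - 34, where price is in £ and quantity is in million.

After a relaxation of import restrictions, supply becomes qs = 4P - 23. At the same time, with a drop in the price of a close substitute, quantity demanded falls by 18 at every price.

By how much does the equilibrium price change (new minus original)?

-5.8

Initially, 116 - P = 4P - 34, so 150 = 5P and P = 30, q = 86.
With the change applied: demand qd = 98 - P, supply qs = 4P - 23.
Clearing the new market: 98 - P = 4P - 23, so P = 24.2 and q = 73.8.
ΔP = 24.2 − 30 = -5.8.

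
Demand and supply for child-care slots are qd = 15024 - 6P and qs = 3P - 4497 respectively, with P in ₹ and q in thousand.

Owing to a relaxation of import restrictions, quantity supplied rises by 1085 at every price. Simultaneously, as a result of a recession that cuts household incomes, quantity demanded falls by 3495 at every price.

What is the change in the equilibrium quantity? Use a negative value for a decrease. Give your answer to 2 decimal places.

Original equilibrium: 15024 - 6P = 3P - 4497 gives 19521 = 9P, so P = 2169 and q = 2010.
With the change applied: demand qd = 11529 - 6P, supply qs = 3P - 3412.
Clearing the new market: 11529 - 6P = 3P - 3412, so P = 14941/9 ≈ 1660.1111 and q = 4705/3 ≈ 1568.3333.
Δq = 1568.3333 − 2010 = -441.67.

-441.67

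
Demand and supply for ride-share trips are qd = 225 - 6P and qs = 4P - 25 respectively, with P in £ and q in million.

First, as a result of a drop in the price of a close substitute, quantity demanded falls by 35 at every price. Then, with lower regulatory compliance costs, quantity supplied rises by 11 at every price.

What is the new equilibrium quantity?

67.6

Solve the original market: 225 - 6P = 4P - 25, hence P = 25 and q = 75.
After the shift, demand is qd = 190 - 6P and supply is qs = 4P - 14.
Equate the new curves: 190 - 6P = 4P - 14, giving 204 = 10P, P = 20.4, q = 67.6.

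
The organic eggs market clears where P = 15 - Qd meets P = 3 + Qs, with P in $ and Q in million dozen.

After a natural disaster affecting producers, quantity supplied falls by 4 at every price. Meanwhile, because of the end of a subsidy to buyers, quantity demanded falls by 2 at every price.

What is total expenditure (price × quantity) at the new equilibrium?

30

Initially, 15 - P = P - 3, so 18 = 2P and P = 9, Q = 6.
With the change applied: demand Qd = 13 - P, supply Qs = P - 7.
Equate the new curves: 13 - P = P - 7, giving 20 = 2P, P = 10, Q = 3.
New expenditure = 10 × 3 = 30.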